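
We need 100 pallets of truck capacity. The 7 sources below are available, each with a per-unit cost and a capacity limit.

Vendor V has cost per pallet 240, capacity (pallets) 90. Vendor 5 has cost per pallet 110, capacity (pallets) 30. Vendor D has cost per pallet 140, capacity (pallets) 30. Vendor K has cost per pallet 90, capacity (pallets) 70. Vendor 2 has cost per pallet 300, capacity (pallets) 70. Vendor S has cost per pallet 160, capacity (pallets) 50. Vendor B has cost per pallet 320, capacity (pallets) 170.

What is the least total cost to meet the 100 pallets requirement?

9600

Fill from the cheapest source first.
Take 70 from Vendor K at 90 ; need 30 more.
Vendor 5 (110): use full 30 ; 0 pallets to go.
Vendor D, Vendor S, Vendor V, Vendor 2, Vendor B: unused.
Cost = 70×90 + 30×110 = 9600.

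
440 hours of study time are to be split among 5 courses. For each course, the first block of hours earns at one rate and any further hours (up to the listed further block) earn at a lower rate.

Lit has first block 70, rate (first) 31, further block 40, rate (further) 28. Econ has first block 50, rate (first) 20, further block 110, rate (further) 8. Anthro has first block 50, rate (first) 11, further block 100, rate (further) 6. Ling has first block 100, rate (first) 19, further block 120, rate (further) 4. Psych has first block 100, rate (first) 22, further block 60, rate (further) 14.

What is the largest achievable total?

9450

Rank every tier by rate: Lit/T1 31 > Lit/T2 28 > Psych/T1 22 > Econ/T1 20 > Ling/T1 19 > Psych/T2 14 > Anthro/T1 11 > Econ/T2 8 > Anthro/T2 6 > Ling/T2 4.
Fill Lit T1 block (70 at 31) ; 370 left.
Fill Lit T2 block (40 at 28) ; 330 left.
Psych/T1 (22): +100 ; 230 left.
Fill Econ T1 block (50 at 20) ; 180 left.
Fill Ling T1 block (100 at 19) ; 80 left.
Psych T2 at 14: fill all 60 ; 20 left.
20 remain; put them into Anthro T1 at 11.
Total = 31×70 + 28×40 + 22×100 + 20×50 + 19×100 + 14×60 + 11×20 = 9450.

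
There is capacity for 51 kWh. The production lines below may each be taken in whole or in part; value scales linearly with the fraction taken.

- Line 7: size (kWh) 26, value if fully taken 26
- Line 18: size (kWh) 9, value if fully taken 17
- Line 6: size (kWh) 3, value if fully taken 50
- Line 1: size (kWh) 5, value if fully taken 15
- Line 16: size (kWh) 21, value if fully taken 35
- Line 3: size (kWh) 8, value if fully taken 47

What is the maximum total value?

169

Best value per unit of size first: Line 6 50/3≈16.7, Line 3 47/8≈5.88, Line 1 15/5≈3, Line 18 17/9≈1.89, Line 16 35/21≈1.67, Line 7 26/26≈1.
Take all of Line 6 (3 kWh, value 50) ; 48 kWh left.
Take all of Line 3 (8 kWh, value 47) ; 40 kWh left.
All 5 kWh of Line 1 fit (value 15) ; 35 remain.
All 9 kWh of Line 18 fit (value 17) ; 26 remain.
Line 16: take in full, 21 kWh for value 35 ; 5 left.
Only 5 kWh remain; take 5/26 of Line 7 for value 26×5/26 = 5.
Total value = 169.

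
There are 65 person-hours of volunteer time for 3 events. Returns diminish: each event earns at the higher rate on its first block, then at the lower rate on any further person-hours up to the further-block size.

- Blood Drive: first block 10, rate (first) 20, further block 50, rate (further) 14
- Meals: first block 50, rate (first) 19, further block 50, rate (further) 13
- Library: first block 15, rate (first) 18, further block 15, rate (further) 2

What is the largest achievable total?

Order all 6 blocks by rate: Blood Drive/tier1 20 > Meals/tier1 19 > Library/tier1 18 > Blood Drive/tier2 14 > Meals/tier2 13 > Library/tier2 2.
Fill Blood Drive tier1 block (10 at 20) ; 55 left.
Fill Meals tier1 block (50 at 19) ; 5 left.
5 remain; put them into Library tier1 at 18.
Total = 20×10 + 19×50 + 18×5 = 1240.

1240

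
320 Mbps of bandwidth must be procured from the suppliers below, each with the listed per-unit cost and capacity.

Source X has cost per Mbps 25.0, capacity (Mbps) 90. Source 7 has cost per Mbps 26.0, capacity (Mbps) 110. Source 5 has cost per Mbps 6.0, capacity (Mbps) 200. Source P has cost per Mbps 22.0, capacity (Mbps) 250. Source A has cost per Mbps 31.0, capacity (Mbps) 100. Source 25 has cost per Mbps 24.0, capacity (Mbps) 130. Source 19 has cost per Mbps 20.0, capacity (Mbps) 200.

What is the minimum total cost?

3600

Fill from the cheapest supplier first.
Source 5 at 6.0: take all 200 Mbps — 120 still needed.
Take 120 from Source 19 at 20.0 to finish.
Source P, Source 25, Source X, Source 7, Source A: unused.
Cost = 200×6.0 + 120×20.0 = 3600.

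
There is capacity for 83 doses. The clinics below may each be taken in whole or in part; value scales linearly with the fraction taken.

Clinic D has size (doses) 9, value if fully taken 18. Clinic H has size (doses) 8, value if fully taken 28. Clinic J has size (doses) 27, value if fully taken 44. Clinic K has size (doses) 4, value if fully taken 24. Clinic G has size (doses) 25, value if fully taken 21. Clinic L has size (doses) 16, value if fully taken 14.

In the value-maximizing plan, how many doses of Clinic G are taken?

Rank by value-to-size ratio: Clinic K 24/4≈6, Clinic H 28/8≈3.5, Clinic D 18/9≈2, Clinic J 44/27≈1.63, Clinic L 14/16≈0.875, Clinic G 21/25≈0.84.
All 4 doses of Clinic K fit (value 24) — 79 remain.
Clinic H: take in full, 8 doses for value 28 — 71 left.
Clinic D: take in full, 9 doses for value 18 — 62 left.
Take all of Clinic J (27 doses, value 44) — 35 doses left.
Clinic L: take in full, 16 doses for value 14 — 19 left.
Fill the last 19 doses with part of Clinic G: 19/25 of it earns 15.96.

19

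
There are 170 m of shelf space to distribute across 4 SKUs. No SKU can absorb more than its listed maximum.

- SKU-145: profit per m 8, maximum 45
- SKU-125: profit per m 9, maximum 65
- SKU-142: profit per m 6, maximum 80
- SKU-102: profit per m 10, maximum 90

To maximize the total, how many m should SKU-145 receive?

Rank by profit per m: SKU-102 10 > SKU-125 9 > SKU-145 8 > SKU-142 6.
SKU-102: +90 to 90 (cap) — 80 left.
SKU-125: +65 to 65 (cap) — 15 left.
SKU-145: +15 (room for 45) → 15. Pool exhausted.

15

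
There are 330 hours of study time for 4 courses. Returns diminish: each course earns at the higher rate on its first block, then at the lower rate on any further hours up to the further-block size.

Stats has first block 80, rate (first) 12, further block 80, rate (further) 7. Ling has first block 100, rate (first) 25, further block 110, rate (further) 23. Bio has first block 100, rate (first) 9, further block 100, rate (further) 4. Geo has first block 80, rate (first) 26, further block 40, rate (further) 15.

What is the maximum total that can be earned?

7710

Treat each block as its own option and order by rate: Geo/T1 26 > Ling/T1 25 > Ling/T2 23 > Geo/T2 15 > Stats/T1 12 > Bio/T1 9 > Stats/T2 7 > Bio/T2 4.
Geo/T1 (26): +80 → 250 left.
Ling/T1 (25): +100 → 150 left.
Fill Ling T2 block (110 at 23) → 40 left.
Fill Geo T2 block (40 at 15) → 0 left.
Total = 26×80 + 25×100 + 23×110 + 15×40 = 7710.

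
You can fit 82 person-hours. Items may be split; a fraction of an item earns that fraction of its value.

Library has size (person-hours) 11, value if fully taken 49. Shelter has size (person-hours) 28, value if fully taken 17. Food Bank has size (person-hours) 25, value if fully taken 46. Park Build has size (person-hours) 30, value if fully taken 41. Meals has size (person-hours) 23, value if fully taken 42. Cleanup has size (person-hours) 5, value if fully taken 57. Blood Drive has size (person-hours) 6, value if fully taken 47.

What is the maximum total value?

Rank by value-to-size ratio: Cleanup 57/5≈11.4, Blood Drive 47/6≈7.83, Library 49/11≈4.45, Food Bank 46/25≈1.84, Meals 42/23≈1.83, Park Build 41/30≈1.37, Shelter 17/28≈0.607.
All 5 person-hours of Cleanup fit (value 57) — 77 remain.
Take all of Blood Drive (6 person-hours, value 47) — 71 person-hours left.
Take all of Library (11 person-hours, value 49) — 60 person-hours left.
All 25 person-hours of Food Bank fit (value 46) — 35 remain.
Meals: take in full, 23 person-hours for value 42 — 12 left.
Only 12 person-hours remain; take 12/30 of Park Build for value 41×12/30 = 16.4.
Total value = 257.4.

257.4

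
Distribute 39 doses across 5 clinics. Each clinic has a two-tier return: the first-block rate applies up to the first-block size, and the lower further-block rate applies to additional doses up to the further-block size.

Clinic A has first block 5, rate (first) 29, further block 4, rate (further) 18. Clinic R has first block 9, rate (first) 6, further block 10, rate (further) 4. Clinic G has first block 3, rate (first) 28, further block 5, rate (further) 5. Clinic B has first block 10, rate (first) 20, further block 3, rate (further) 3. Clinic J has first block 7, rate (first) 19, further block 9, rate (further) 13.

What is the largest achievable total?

757

Rank every tier by rate: Clinic A/T1 29 > Clinic G/T1 28 > Clinic B/T1 20 > Clinic J/T1 19 > Clinic A/T2 18 > Clinic J/T2 13 > Clinic R/T1 6 > Clinic G/T2 5 > Clinic R/T2 4 > Clinic B/T2 3.
Clinic A T1 at 29: fill all 5 — 34 left.
Clinic G T1 at 28: fill all 3 — 31 left.
Clinic B/T1 (20): +10 — 21 left.
Clinic J/T1 (19): +7 — 14 left.
Clinic A T2 at 18: fill all 4 — 10 left.
Fill Clinic J T2 block (9 at 13) — 1 left.
1 remain; put them into Clinic R T1 at 6.
Total = 29×5 + 28×3 + 20×10 + 19×7 + 18×4 + 13×9 + 6×1 = 757.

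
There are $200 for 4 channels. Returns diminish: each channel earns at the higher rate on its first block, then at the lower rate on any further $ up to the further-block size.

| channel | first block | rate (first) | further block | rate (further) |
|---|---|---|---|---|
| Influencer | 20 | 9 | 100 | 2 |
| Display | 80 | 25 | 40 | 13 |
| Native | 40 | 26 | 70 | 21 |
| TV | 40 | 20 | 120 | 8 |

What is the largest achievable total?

4710

Treat each block as its own option and order by rate: Native/first 26 > Display/first 25 > Native/second 21 > TV/first 20 > Display/second 13 > Influencer/first 9 > TV/second 8 > Influencer/second 2.
Native/first (26): +40 ; 160 left.
Fill Display first block (80 at 25) ; 80 left.
Native second at 21: fill all 70 ; 10 left.
TV first at 20: only 10 left, fill 10.
Total = 26×40 + 25×80 + 21×70 + 20×10 = 4710.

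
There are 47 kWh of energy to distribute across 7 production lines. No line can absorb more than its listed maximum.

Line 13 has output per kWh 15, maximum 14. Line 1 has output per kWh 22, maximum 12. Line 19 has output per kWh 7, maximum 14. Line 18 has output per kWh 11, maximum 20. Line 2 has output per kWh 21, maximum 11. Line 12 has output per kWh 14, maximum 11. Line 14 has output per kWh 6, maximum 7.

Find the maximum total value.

Highest output per kWh first: Line 1 22 > Line 2 21 > Line 13 15 > Line 12 14 > Line 18 11 > Line 19 7 > Line 14 6.
Line 1: +12 to 12 (cap) — 35 left.
Give Line 2 11 to hit its cap of 11 — 24 left.
Give Line 13 14 to hit its cap of 14 — 10 left.
Only 10 left; Line 12 takes them to reach 10.
Total = 15×14 + 22×12 + 21×11 + 14×10 = 845.

845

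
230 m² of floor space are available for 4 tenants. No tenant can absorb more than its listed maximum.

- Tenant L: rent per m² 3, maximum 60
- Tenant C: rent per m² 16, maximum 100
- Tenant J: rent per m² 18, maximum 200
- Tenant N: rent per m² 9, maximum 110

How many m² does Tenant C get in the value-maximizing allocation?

30

Rank by rent per m²: Tenant J 18 > Tenant C 16 > Tenant N 9 > Tenant L 3.
Tenant J takes 200 to reach its cap of 200 ; 30 left.
Only 30 left; Tenant C takes them to reach 30.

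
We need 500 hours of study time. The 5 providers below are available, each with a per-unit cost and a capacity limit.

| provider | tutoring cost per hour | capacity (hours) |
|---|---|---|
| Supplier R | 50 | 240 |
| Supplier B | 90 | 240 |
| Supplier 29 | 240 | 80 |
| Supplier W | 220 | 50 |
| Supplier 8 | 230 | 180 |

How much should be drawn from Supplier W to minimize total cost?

Fill from the cheapest provider first.
Supplier R at 50: take all 240 hours — 260 still needed.
Supplier B (90): use full 240 — 20 hours to go.
Supplier W at 220: take 20 of its 50 — requirement met.
Supplier 8, Supplier 29: unused.

20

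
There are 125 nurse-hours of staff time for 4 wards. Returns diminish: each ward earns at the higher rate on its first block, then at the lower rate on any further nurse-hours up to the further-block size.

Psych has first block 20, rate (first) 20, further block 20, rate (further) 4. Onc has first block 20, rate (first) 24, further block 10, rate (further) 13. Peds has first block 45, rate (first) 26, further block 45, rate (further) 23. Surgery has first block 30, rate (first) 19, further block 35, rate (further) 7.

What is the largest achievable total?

2985

Treat each block as its own option and order by rate: Peds/first 26 > Onc/first 24 > Peds/second 23 > Psych/first 20 > Surgery/first 19 > Onc/second 13 > Surgery/second 7 > Psych/second 4.
Peds/first (26): +45 — 80 left.
Onc first at 24: fill all 20 — 60 left.
Fill Peds second block (45 at 23) — 15 left.
15 remain; put them into Psych first at 20.
Total = 26×45 + 24×20 + 23×45 + 20×15 = 2985.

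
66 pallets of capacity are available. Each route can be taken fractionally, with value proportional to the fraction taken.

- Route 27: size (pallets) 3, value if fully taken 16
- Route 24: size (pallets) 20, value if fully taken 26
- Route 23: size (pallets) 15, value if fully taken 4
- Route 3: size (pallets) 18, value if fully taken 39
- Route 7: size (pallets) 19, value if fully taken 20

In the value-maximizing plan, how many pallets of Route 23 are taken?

6

Sort by value density: Route 27 16/3≈5.33, Route 3 39/18≈2.17, Route 24 26/20≈1.3, Route 7 20/19≈1.05, Route 23 4/15≈0.267.
All 3 pallets of Route 27 fit (value 16) — 63 remain.
Take all of Route 3 (18 pallets, value 39) — 45 pallets left.
Route 24: take in full, 20 pallets for value 26 — 25 left.
All 19 pallets of Route 7 fit (value 20) — 6 remain.
Fill the last 6 pallets with part of Route 23: 6/15 of it earns 1.6.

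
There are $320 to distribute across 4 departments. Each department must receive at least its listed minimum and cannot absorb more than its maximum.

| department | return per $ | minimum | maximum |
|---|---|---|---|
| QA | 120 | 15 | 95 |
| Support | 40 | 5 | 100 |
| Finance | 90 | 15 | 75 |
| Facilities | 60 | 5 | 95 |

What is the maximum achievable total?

26050

Meeting every minimum uses 15+5+15+5 = 40 $, leaving 280.
Highest return per $ first: QA 120 > Finance 90 > Facilities 60 > Support 40.
QA takes 80 more to reach its cap of 95 — 200 left.
Give Finance 60 more to hit its cap of 75 — 140 left.
Facilities takes 90 more to reach its cap of 95 — 50 left.
Support has room for 95 more but only 50 remain, so it gets 55.
Total = 120×95 + 40×55 + 90×75 + 60×95 = 26050.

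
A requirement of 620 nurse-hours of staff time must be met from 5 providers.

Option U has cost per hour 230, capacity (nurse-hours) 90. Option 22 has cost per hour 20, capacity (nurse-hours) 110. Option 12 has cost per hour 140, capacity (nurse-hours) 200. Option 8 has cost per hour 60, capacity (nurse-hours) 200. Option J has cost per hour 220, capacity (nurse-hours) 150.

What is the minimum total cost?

66400

Use providers in increasing cost order.
Option 22 at 20: take all 110 nurse-hours → 510 still needed.
Option 8 at 60: take all 200 nurse-hours → 310 still needed.
Option 12 at 140: take all 200 nurse-hours → 110 still needed.
Take 110 from Option J at 220 to finish.
Option U: unused.
Cost = 110×20 + 200×60 + 200×140 + 110×220 = 66400.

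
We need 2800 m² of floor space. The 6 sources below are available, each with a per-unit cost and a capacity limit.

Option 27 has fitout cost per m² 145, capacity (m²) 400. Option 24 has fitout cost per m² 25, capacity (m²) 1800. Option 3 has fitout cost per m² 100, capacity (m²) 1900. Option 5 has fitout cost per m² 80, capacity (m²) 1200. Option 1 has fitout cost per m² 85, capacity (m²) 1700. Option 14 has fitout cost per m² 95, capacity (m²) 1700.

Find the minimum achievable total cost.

Cheapest first:
Option 24 (25): use full 1800 → 1000 m² to go.
Option 5 (80): take the remaining 1000 → done.
Option 1, Option 14, Option 3, Option 27: unused.
Cost = 1800×25 + 1000×80 = 125000.

125000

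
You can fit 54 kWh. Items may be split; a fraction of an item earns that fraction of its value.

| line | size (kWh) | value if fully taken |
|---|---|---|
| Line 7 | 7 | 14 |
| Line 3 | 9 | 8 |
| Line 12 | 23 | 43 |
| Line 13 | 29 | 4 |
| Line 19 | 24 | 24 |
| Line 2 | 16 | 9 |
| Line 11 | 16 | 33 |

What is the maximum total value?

Sort by value density: Line 11 33/16≈2.06, Line 7 14/7≈2, Line 12 43/23≈1.87, Line 19 24/24≈1, Line 3 8/9≈0.889, Line 2 9/16≈0.562, Line 13 4/29≈0.138.
All 16 kWh of Line 11 fit (value 33) — 38 remain.
All 7 kWh of Line 7 fit (value 14) — 31 remain.
All 23 kWh of Line 12 fit (value 43) — 8 remain.
Fill the last 8 kWh with part of Line 19: 8/24 of it earns 8.
Total value = 98.

98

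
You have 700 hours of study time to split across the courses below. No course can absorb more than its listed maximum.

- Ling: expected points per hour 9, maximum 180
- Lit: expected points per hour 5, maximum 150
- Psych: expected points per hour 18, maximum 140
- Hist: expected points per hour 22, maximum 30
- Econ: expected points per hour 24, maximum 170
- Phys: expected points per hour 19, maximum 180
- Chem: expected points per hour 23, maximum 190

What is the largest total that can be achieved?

14870

Order the courses by expected points per hour: Econ 24 > Chem 23 > Hist 22 > Phys 19 > Psych 18 > Ling 9 > Lit 5.
Econ: +170 to 170 (cap) — 530 left.
Chem takes 190 to reach its cap of 190 — 340 left.
Give Hist 30 to hit its cap of 30 — 310 left.
Phys: +180 to 180 (cap) — 130 left.
Only 130 left; Psych takes them to reach 130.
Total = 18×130 + 22×30 + 24×170 + 19×180 + 23×190 = 14870.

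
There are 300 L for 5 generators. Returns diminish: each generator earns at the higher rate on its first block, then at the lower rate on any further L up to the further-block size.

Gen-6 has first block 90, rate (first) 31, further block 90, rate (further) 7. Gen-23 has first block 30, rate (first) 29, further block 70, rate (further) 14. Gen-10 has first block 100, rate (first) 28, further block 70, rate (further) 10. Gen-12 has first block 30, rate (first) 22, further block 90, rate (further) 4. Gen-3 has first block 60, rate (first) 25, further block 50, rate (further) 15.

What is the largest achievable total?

8400

Order all 10 blocks by rate: Gen-6/first 31 > Gen-23/first 29 > Gen-10/first 28 > Gen-3/first 25 > Gen-12/first 22 > Gen-3/second 15 > Gen-23/second 14 > Gen-10/second 10 > Gen-6/second 7 > Gen-12/second 4.
Fill Gen-6 first block (90 at 31) → 210 left.
Fill Gen-23 first block (30 at 29) → 180 left.
Gen-10/first (28): +100 → 80 left.
Gen-3/first (25): +60 → 20 left.
Gen-12 first at 22: only 20 left, fill 20.
Total = 31×90 + 29×30 + 28×100 + 25×60 + 22×20 = 8400.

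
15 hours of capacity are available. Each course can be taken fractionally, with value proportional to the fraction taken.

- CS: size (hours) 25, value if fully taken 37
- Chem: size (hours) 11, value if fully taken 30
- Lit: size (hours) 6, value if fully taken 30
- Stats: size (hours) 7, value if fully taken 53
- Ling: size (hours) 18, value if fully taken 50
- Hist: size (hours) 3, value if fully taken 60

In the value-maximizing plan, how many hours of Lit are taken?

Best value per unit of size first: Hist 60/3≈20, Stats 53/7≈7.57, Lit 30/6≈5, Ling 50/18≈2.78, Chem 30/11≈2.73, CS 37/25≈1.48.
Hist: take in full, 3 hours for value 60 → 12 left.
Stats: take in full, 7 hours for value 53 → 5 left.
Only 5 hours remain; take 5/6 of Lit for value 30×5/6 = 25.

5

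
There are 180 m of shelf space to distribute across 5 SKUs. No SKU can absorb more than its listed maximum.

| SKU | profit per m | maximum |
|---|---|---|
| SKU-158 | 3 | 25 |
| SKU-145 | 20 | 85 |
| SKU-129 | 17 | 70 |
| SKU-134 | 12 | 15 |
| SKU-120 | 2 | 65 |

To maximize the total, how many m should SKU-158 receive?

Highest profit per m first: SKU-145 20 > SKU-129 17 > SKU-134 12 > SKU-158 3 > SKU-120 2.
SKU-145 takes 85 to reach its cap of 85 → 95 left.
Give SKU-129 70 to hit its cap of 70 → 25 left.
Give SKU-134 15 to hit its cap of 15 → 10 left.
SKU-158 has room for 25 but only 10 remain, so it gets 10.

10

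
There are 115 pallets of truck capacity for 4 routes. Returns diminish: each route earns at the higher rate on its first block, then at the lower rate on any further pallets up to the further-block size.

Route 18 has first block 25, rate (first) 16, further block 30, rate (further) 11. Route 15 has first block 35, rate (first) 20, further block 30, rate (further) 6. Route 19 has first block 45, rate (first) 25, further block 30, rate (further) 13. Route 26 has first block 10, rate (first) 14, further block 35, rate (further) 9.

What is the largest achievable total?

Treat each block as its own option and order by rate: Route 19/tier1 25 > Route 15/tier1 20 > Route 18/tier1 16 > Route 26/tier1 14 > Route 19/tier2 13 > Route 18/tier2 11 > Route 26/tier2 9 > Route 15/tier2 6.
Route 19/tier1 (25): +45 → 70 left.
Fill Route 15 tier1 block (35 at 20) → 35 left.
Route 18/tier1 (16): +25 → 10 left.
Route 26/tier1 (14): +10 → 0 left.
Total = 25×45 + 20×35 + 16×25 + 14×10 = 2365.

2365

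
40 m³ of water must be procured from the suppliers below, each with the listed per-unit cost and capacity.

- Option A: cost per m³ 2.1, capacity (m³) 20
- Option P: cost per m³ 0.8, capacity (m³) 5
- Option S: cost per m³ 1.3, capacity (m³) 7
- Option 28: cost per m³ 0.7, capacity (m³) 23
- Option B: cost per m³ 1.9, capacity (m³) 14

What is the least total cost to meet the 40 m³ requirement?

38.7

Fill from the cheapest supplier first.
Option 28 at 0.7: take all 23 m³ ; 17 still needed.
Option P at 0.8: take all 5 m³ ; 12 still needed.
Take 7 from Option S at 1.3 ; need 5 more.
Take 5 from Option B at 1.9 to finish.
Option A: unused.
Cost = 23×0.7 + 5×0.8 + 7×1.3 + 5×1.9 = 38.7.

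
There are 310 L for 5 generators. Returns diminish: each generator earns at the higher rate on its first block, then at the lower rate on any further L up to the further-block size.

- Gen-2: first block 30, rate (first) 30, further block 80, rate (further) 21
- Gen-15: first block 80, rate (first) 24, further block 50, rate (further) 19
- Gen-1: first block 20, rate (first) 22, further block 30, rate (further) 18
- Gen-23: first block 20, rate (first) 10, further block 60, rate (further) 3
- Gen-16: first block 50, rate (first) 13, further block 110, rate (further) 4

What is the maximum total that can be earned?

6690

Order all 10 blocks by rate: Gen-2/first 30 > Gen-15/first 24 > Gen-1/first 22 > Gen-2/second 21 > Gen-15/second 19 > Gen-1/second 18 > Gen-16/first 13 > Gen-23/first 10 > Gen-16/second 4 > Gen-23/second 3.
Gen-2 first at 30: fill all 30 ; 280 left.
Gen-15 first at 24: fill all 80 ; 200 left.
Gen-1/first (22): +20 ; 180 left.
Fill Gen-2 second block (80 at 21) ; 100 left.
Gen-15 second at 19: fill all 50 ; 50 left.
Gen-1/second (18): +30 ; 20 left.
Gen-16/first: +20 of 50 at 13; pool empty.
Total = 30×30 + 24×80 + 22×20 + 21×80 + 19×50 + 18×30 + 13×20 = 6690.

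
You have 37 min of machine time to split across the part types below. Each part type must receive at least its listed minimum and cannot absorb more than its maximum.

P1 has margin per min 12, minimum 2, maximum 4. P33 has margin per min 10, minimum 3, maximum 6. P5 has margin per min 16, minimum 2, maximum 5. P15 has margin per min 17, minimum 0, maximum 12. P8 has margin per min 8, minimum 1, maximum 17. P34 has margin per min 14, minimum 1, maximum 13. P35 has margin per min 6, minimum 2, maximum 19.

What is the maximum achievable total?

526

Meeting every minimum uses 2+3+2+0+1+1+2 = 11 min, leaving 26.
Order the part types by margin per min: P15 17 > P5 16 > P34 14 > P1 12 > P33 10 > P8 8 > P35 6.
Give P15 12 more to hit its cap of 12 — 14 left.
P5: +3 to 5 (cap) — 11 left.
P34 has room for 12 more but only 11 remain, so it gets 12.
Total = 12×2 + 10×3 + 16×5 + 17×12 + 8×1 + 14×12 + 6×2 = 526.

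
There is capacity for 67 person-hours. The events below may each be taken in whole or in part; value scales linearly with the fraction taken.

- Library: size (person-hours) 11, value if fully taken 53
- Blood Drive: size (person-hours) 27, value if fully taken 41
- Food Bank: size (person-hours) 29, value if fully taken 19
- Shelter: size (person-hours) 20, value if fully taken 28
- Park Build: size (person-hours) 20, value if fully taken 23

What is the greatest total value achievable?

Best value per unit of size first: Library 53/11≈4.82, Blood Drive 41/27≈1.52, Shelter 28/20≈1.4, Park Build 23/20≈1.15, Food Bank 19/29≈0.655.
Take all of Library (11 person-hours, value 53) — 56 person-hours left.
All 27 person-hours of Blood Drive fit (value 41) — 29 remain.
All 20 person-hours of Shelter fit (value 28) — 9 remain.
Only 9 person-hours remain; take 9/20 of Park Build for value 23×9/20 = 10.35.
Total value = 132.35.

132.35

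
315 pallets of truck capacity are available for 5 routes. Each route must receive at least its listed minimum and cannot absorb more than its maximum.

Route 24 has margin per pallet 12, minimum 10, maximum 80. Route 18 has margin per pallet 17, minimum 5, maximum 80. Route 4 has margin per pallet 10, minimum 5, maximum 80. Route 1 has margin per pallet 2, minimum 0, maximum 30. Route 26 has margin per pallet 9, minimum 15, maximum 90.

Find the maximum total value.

Meeting every minimum uses 10+5+5+0+15 = 35 pallets, leaving 280.
Highest margin per pallet first: Route 18 17 > Route 24 12 > Route 4 10 > Route 26 9 > Route 1 2.
Give Route 18 75 more to hit its cap of 80 — 205 left.
Give Route 24 70 more to hit its cap of 80 — 135 left.
Route 4 takes 75 more to reach its cap of 80 — 60 left.
Route 26 has room for 75 more but only 60 remain, so it gets 75.
Total = 12×80 + 17×80 + 10×80 + 9×75 = 3795.

3795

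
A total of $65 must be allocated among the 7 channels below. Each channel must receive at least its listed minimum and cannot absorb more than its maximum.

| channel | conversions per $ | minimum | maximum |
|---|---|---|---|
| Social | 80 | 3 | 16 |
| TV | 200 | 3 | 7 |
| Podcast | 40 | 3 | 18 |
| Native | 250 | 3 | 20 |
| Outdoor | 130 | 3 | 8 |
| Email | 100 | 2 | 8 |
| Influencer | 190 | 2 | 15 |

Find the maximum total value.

11530

Meeting every minimum uses 3+3+3+3+3+2+2 = 19 $, leaving 46.
Rank by conversions per $: Native 250 > TV 200 > Influencer 190 > Outdoor 130 > Email 100 > Social 80 > Podcast 40.
Give Native 17 more to hit its cap of 20 — 29 left.
TV: +4 to 7 (cap) — 25 left.
Influencer takes 13 more to reach its cap of 15 — 12 left.
Give Outdoor 5 more to hit its cap of 8 — 7 left.
Email takes 6 more to reach its cap of 8 — 1 left.
Social: +1 (room for 13) → 4. Pool exhausted.
Total = 80×4 + 200×7 + 40×3 + 250×20 + 130×8 + 100×8 + 190×15 = 11530.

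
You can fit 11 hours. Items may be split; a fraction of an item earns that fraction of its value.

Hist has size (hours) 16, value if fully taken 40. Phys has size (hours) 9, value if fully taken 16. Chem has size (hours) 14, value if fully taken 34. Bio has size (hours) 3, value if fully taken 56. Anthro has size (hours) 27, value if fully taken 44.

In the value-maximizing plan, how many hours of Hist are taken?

Best value per unit of size first: Bio 56/3≈18.7, Hist 40/16≈2.5, Chem 34/14≈2.43, Phys 16/9≈1.78, Anthro 44/27≈1.63.
All 3 hours of Bio fit (value 56) — 8 remain.
8 hours left: a 8/16 share of Hist gives 40×8/16 = 20.

8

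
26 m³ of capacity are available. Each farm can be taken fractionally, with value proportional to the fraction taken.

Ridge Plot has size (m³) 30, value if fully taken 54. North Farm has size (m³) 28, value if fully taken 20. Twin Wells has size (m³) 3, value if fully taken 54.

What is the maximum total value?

95.4

Best value per unit of size first: Twin Wells 54/3≈18, Ridge Plot 54/30≈1.8, North Farm 20/28≈0.714.
Twin Wells: take in full, 3 m³ for value 54 — 23 left.
Only 23 m³ remain; take 23/30 of Ridge Plot for value 54×23/30 = 41.4.
Total value = 95.4.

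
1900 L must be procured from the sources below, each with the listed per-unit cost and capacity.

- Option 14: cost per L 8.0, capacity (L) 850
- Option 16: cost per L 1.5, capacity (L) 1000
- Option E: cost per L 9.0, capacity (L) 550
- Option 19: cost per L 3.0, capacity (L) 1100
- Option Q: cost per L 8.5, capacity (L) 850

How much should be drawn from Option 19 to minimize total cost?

900

Fill from the cheapest source first.
Take 1000 from Option 16 at 1.5 ; need 900 more.
Option 19 (3.0): take the remaining 900 ; done.
Option 14, Option Q, Option E: unused.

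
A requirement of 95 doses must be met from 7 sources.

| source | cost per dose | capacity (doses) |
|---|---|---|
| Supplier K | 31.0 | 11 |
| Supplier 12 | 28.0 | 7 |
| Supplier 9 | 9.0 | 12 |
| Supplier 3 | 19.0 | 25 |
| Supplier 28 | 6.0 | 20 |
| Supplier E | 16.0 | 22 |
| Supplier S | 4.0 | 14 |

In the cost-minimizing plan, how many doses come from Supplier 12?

Cheapest first:
Supplier S (4.0): use full 14 — 81 doses to go.
Take 20 from Supplier 28 at 6.0 — need 61 more.
Take 12 from Supplier 9 at 9.0 — need 49 more.
Supplier E (16.0): use full 22 — 27 doses to go.
Supplier 3 at 19.0: take all 25 doses — 2 still needed.
Supplier 12 at 28.0: take 2 of its 7 — requirement met.
Supplier K: unused.

2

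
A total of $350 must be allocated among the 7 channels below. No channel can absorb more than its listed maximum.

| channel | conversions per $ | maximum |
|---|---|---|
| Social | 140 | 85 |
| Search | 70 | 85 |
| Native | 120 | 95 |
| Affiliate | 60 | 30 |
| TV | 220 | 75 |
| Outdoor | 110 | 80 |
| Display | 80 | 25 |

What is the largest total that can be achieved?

Order the channels by conversions per $: TV 220 > Social 140 > Native 120 > Outdoor 110 > Display 80 > Search 70 > Affiliate 60.
TV takes 75 to reach its cap of 75 ; 275 left.
Give Social 85 to hit its cap of 85 ; 190 left.
Native takes 95 to reach its cap of 95 ; 95 left.
Outdoor takes 80 to reach its cap of 80 ; 15 left.
Display has room for 25 but only 15 remain, so it gets 15.
Total = 140×85 + 120×95 + 220×75 + 110×80 + 80×15 = 49800.

49800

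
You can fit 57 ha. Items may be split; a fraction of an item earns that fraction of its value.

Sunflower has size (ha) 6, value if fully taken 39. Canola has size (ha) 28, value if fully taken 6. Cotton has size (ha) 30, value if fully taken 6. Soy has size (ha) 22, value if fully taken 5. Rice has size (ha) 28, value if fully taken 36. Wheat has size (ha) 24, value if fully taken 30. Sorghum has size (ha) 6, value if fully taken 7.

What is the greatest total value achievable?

Best value per unit of size first: Sunflower 39/6≈6.5, Rice 36/28≈1.29, Wheat 30/24≈1.25, Sorghum 7/6≈1.17, Soy 5/22≈0.227, Canola 6/28≈0.214, Cotton 6/30≈0.2.
Sunflower: take in full, 6 ha for value 39 ; 51 left.
Take all of Rice (28 ha, value 36) ; 23 ha left.
Only 23 ha remain; take 23/24 of Wheat for value 30×23/24 = 28.75.
Total value = 103.75.

103.75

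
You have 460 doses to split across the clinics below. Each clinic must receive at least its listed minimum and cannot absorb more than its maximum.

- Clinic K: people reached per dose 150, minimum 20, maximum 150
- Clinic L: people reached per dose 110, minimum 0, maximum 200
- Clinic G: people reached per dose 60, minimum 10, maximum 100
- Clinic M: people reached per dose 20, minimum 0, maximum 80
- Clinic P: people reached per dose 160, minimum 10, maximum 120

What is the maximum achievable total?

Meeting every minimum uses 20+0+10+0+10 = 40 doses, leaving 420.
Highest people reached per dose first: Clinic P 160 > Clinic K 150 > Clinic L 110 > Clinic G 60 > Clinic M 20.
Clinic P: +110 to 120 (cap) → 310 left.
Clinic K takes 130 more to reach its cap of 150 → 180 left.
Only 180 left; Clinic L takes them to reach 180.
Total = 150×150 + 110×180 + 60×10 + 160×120 = 62100.

62100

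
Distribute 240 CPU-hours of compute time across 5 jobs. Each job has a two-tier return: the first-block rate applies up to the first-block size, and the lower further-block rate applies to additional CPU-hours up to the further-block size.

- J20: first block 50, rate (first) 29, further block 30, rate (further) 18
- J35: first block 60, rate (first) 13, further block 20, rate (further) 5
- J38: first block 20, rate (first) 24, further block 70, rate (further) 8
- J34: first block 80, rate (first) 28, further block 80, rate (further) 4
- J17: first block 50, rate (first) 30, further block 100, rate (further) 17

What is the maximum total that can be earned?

6380

Rank every tier by rate: J17/first 30 > J20/first 29 > J34/first 28 > J38/first 24 > J20/second 18 > J17/second 17 > J35/first 13 > J38/second 8 > J35/second 5 > J34/second 4.
Fill J17 first block (50 at 30) — 190 left.
Fill J20 first block (50 at 29) — 140 left.
Fill J34 first block (80 at 28) — 60 left.
J38/first (24): +20 — 40 left.
J20 second at 18: fill all 30 — 10 left.
10 remain; put them into J17 second at 17.
Total = 30×50 + 29×50 + 28×80 + 24×20 + 18×30 + 17×10 = 6380.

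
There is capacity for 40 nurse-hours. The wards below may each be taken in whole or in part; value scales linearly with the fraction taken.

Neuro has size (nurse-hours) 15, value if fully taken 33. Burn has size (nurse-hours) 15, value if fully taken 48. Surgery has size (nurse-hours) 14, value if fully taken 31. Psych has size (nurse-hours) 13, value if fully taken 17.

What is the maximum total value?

103.2

Rank by value-to-size ratio: Burn 48/15≈3.2, Surgery 31/14≈2.21, Neuro 33/15≈2.2, Psych 17/13≈1.31.
Take all of Burn (15 nurse-hours, value 48) → 25 nurse-hours left.
Take all of Surgery (14 nurse-hours, value 31) → 11 nurse-hours left.
Fill the last 11 nurse-hours with part of Neuro: 11/15 of it earns 24.2.
Total value = 103.2.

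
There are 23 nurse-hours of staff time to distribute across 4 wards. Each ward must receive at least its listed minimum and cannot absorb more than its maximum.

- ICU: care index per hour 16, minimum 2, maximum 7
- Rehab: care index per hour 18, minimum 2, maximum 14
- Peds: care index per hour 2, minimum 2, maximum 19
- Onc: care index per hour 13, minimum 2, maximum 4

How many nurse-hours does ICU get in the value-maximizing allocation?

Meeting every minimum uses 2+2+2+2 = 8 nurse-hours, leaving 15.
Order the wards by care index per hour: Rehab 18 > ICU 16 > Onc 13 > Peds 2.
Rehab: +12 to 14 (cap) ; 3 left.
ICU has room for 5 more but only 3 remain, so it gets 5.

5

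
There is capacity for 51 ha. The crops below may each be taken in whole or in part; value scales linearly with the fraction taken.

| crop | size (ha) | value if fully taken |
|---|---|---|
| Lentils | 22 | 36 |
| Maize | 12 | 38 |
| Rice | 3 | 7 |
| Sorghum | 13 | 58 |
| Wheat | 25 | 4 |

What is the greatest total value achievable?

Rank by value-to-size ratio: Sorghum 58/13≈4.46, Maize 38/12≈3.17, Rice 7/3≈2.33, Lentils 36/22≈1.64, Wheat 4/25≈0.16.
All 13 ha of Sorghum fit (value 58) → 38 remain.
Take all of Maize (12 ha, value 38) → 26 ha left.
All 3 ha of Rice fit (value 7) → 23 remain.
All 22 ha of Lentils fit (value 36) → 1 remain.
Only 1 ha remain; take 1/25 of Wheat for value 4×1/25 = 0.16.
Total value = 139.16.

139.16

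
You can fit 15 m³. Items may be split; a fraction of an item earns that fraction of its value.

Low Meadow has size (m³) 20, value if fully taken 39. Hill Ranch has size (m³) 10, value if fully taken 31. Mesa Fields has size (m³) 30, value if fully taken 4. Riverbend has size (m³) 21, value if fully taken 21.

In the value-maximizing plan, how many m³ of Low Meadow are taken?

Rank by value-to-size ratio: Hill Ranch 31/10≈3.1, Low Meadow 39/20≈1.95, Riverbend 21/21≈1, Mesa Fields 4/30≈0.133.
Hill Ranch: take in full, 10 m³ for value 31 — 5 left.
Only 5 m³ remain; take 5/20 of Low Meadow for value 39×5/20 = 9.75.

5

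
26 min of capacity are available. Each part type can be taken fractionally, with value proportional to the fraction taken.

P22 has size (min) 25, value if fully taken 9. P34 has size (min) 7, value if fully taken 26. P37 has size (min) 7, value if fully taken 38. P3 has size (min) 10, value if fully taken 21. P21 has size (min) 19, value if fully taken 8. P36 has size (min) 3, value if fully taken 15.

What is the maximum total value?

Rank by value-to-size ratio: P37 38/7≈5.43, P36 15/3≈5, P34 26/7≈3.71, P3 21/10≈2.1, P21 8/19≈0.421, P22 9/25≈0.36.
Take all of P37 (7 min, value 38) — 19 min left.
All 3 min of P36 fit (value 15) — 16 remain.
Take all of P34 (7 min, value 26) — 9 min left.
9 min left: a 9/10 share of P3 gives 21×9/10 = 18.9.
Total value = 97.9.

97.9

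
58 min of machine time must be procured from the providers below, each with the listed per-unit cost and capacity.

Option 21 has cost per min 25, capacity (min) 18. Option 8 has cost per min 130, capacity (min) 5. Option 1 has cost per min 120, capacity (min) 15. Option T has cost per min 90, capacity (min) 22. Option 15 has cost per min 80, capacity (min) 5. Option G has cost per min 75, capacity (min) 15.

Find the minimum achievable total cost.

3775

Use providers in increasing cost order.
Option 21 at 25: take all 18 min ; 40 still needed.
Option G at 75: take all 15 min ; 25 still needed.
Option 15 at 80: take all 5 min ; 20 still needed.
Take 20 from Option T at 90 to finish.
Option 1, Option 8: unused.
Cost = 18×25 + 15×75 + 5×80 + 20×90 = 3775.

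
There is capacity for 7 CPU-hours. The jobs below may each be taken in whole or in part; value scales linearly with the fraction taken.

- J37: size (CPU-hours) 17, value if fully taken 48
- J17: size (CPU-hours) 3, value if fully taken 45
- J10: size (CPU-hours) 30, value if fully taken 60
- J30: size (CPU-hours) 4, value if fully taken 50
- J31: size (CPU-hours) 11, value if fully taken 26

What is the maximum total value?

Rank by value-to-size ratio: J17 45/3≈15, J30 50/4≈12.5, J37 48/17≈2.82, J31 26/11≈2.36, J10 60/30≈2.
J17: take in full, 3 CPU-hours for value 45 — 4 left.
All 4 CPU-hours of J30 fit (value 50) — 0 remain.
Total value = 95.

95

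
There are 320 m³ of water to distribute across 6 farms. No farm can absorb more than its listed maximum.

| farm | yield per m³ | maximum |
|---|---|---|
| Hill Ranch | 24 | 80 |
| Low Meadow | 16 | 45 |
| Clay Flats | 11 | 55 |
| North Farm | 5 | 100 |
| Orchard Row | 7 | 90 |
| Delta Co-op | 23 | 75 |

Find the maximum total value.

Rank by yield per m³: Hill Ranch 24 > Delta Co-op 23 > Low Meadow 16 > Clay Flats 11 > Orchard Row 7 > North Farm 5.
Hill Ranch: +80 to 80 (cap) — 240 left.
Give Delta Co-op 75 to hit its cap of 75 — 165 left.
Low Meadow: +45 to 45 (cap) — 120 left.
Give Clay Flats 55 to hit its cap of 55 — 65 left.
Only 65 left; Orchard Row takes them to reach 65.
Total = 24×80 + 16×45 + 11×55 + 7×65 + 23×75 = 5425.

5425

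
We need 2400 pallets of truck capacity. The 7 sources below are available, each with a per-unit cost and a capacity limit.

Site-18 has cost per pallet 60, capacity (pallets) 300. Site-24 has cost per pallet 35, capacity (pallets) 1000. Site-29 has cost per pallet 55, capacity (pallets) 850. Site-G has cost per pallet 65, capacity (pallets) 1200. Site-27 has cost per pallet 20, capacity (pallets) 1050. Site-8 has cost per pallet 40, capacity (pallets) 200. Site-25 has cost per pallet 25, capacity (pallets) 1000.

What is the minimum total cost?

Fill from the cheapest source first.
Site-27 (20): use full 1050 → 1350 pallets to go.
Site-25 at 25: take all 1000 pallets → 350 still needed.
Take 350 from Site-24 at 35 to finish.
Site-8, Site-29, Site-18, Site-G: unused.
Cost = 1050×20 + 1000×25 + 350×35 = 58250.

58250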